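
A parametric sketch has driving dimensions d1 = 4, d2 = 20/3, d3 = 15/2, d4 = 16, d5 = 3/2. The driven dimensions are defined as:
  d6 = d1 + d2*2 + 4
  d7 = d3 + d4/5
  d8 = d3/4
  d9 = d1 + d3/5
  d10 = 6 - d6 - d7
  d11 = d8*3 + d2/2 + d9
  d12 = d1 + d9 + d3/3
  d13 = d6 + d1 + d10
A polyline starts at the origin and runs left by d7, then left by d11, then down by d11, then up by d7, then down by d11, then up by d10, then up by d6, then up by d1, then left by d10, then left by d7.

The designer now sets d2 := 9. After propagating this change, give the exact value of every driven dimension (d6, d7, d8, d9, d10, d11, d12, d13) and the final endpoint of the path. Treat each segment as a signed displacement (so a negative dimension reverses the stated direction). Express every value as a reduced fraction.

Apply edit: d2 := 9
  d6 = d1 + d2*2 + 4 = 26
  d7 = d3 + d4/5 = 107/10
  d8 = d3/4 = 15/8
  d9 = d1 + d3/5 = 11/2
  d10 = 6 - d6 - d7 = -307/10
  d11 = d8*3 + d2/2 + d9 = 125/8
  d12 = d1 + d9 + d3/3 = 12
  d13 = d6 + d1 + d10 = -7/10
Walk from origin (0, 0):
  seg 1: left by d7 = 107/10 → (-107/10, 0)
  seg 2: left by d11 = 125/8 → (-1053/40, 0)
  seg 3: down by d11 = 125/8 → (-1053/40, -125/8)
  seg 4: up by d7 = 107/10 → (-1053/40, -197/40)
  seg 5: down by d11 = 125/8 → (-1053/40, -411/20)
  seg 6: up by d10 = -307/10 → (-1053/40, -205/4)
  seg 7: up by d6 = 26 → (-1053/40, -101/4)
  seg 8: up by d1 = 4 → (-1053/40, -85/4)
  seg 9: left by d10 = -307/10 → (35/8, -85/4)
  seg 10: left by d7 = 107/10 → (-253/40, -85/4)

d6 = 26
d7 = 107/10
d8 = 15/8
d9 = 11/2
d10 = -307/10
d11 = 125/8
d12 = 12
d13 = -7/10
endpoint = (-253/40, -85/4)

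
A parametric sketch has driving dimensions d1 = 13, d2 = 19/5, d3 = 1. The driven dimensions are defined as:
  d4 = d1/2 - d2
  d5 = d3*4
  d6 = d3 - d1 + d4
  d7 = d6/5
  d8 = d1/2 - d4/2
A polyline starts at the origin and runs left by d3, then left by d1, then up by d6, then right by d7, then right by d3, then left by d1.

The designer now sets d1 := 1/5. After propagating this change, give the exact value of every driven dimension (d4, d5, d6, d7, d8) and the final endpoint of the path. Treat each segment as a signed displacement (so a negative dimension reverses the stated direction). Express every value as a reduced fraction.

Apply edit: d1 := 1/5
  d4 = d1/2 - d2 = -37/10
  d5 = d3*4 = 4
  d6 = d3 - d1 + d4 = -29/10
  d7 = d6/5 = -29/50
  d8 = d1/2 - d4/2 = 39/20
Walk from origin (0, 0):
  seg 1: left by d3 = 1 → (-1, 0)
  seg 2: left by d1 = 1/5 → (-6/5, 0)
  seg 3: up by d6 = -29/10 → (-6/5, -29/10)
  seg 4: right by d7 = -29/50 → (-89/50, -29/10)
  seg 5: right by d3 = 1 → (-39/50, -29/10)
  seg 6: left by d1 = 1/5 → (-49/50, -29/10)

d4 = -37/10
d5 = 4
d6 = -29/10
d7 = -29/50
d8 = 39/20
endpoint = (-49/50, -29/10)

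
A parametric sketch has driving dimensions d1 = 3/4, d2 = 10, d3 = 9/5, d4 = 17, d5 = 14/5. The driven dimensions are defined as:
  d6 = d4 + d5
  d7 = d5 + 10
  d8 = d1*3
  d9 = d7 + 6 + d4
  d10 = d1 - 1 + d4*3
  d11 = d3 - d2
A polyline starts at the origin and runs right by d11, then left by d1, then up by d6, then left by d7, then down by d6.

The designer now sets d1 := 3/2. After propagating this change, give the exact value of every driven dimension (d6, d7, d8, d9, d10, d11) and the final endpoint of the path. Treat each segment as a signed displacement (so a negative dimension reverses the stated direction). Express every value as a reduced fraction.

d6 = 99/5
d7 = 64/5
d8 = 9/2
d9 = 179/5
d10 = 103/2
d11 = -41/5
endpoint = (-45/2, 0)

Apply edit: d1 := 3/2
  d6 = d4 + d5 = 99/5
  d7 = d5 + 10 = 64/5
  d8 = d1*3 = 9/2
  d9 = d7 + 6 + d4 = 179/5
  d10 = d1 - 1 + d4*3 = 103/2
  d11 = d3 - d2 = -41/5
Walk from origin (0, 0):
  seg 1: right by d11 = -41/5 → (-41/5, 0)
  seg 2: left by d1 = 3/2 → (-97/10, 0)
  seg 3: up by d6 = 99/5 → (-97/10, 99/5)
  seg 4: left by d7 = 64/5 → (-45/2, 99/5)
  seg 5: down by d6 = 99/5 → (-45/2, 0)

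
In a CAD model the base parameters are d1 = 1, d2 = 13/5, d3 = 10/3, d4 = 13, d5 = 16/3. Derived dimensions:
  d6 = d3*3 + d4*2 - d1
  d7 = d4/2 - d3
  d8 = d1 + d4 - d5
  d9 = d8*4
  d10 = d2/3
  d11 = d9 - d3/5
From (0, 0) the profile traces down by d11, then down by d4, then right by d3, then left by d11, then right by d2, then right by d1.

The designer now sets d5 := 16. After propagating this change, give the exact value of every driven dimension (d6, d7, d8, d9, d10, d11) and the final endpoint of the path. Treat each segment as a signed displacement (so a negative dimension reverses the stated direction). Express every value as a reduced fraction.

d6 = 35
d7 = 19/6
d8 = -2
d9 = -8
d10 = 13/15
d11 = -26/3
endpoint = (78/5, -13/3)

Apply edit: d5 := 16
  d6 = d3*3 + d4*2 - d1 = 35
  d7 = d4/2 - d3 = 19/6
  d8 = d1 + d4 - d5 = -2
  d9 = d8*4 = -8
  d10 = d2/3 = 13/15
  d11 = d9 - d3/5 = -26/3
Walk from origin (0, 0):
  seg 1: down by d11 = -26/3 → (0, 26/3)
  seg 2: down by d4 = 13 → (0, -13/3)
  seg 3: right by d3 = 10/3 → (10/3, -13/3)
  seg 4: left by d11 = -26/3 → (12, -13/3)
  seg 5: right by d2 = 13/5 → (73/5, -13/3)
  seg 6: right by d1 = 1 → (78/5, -13/3)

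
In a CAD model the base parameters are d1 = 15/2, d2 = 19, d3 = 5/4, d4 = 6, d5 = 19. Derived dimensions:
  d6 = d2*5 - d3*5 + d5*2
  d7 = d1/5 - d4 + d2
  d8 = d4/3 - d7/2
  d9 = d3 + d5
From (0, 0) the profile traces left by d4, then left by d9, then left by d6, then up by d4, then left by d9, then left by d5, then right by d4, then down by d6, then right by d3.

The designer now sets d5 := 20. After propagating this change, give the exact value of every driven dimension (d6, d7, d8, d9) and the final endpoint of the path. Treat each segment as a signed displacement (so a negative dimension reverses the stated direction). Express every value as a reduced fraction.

Apply edit: d5 := 20
  d6 = d2*5 - d3*5 + d5*2 = 515/4
  d7 = d1/5 - d4 + d2 = 29/2
  d8 = d4/3 - d7/2 = -21/4
  d9 = d3 + d5 = 85/4
Walk from origin (0, 0):
  seg 1: left by d4 = 6 → (-6, 0)
  seg 2: left by d9 = 85/4 → (-109/4, 0)
  seg 3: left by d6 = 515/4 → (-156, 0)
  seg 4: up by d4 = 6 → (-156, 6)
  seg 5: left by d9 = 85/4 → (-709/4, 6)
  seg 6: left by d5 = 20 → (-789/4, 6)
  seg 7: right by d4 = 6 → (-765/4, 6)
  seg 8: down by d6 = 515/4 → (-765/4, -491/4)
  seg 9: right by d3 = 5/4 → (-190, -491/4)

d6 = 515/4
d7 = 29/2
d8 = -21/4
d9 = 85/4
endpoint = (-190, -491/4)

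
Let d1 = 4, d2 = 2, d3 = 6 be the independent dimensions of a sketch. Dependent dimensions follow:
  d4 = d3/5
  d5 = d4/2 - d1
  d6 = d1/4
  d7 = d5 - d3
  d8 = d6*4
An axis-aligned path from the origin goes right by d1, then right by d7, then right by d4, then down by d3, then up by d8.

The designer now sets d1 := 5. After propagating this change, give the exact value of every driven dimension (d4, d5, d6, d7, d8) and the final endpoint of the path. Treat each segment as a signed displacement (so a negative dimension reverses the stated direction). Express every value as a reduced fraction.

Apply edit: d1 := 5
  d4 = d3/5 = 6/5
  d5 = d4/2 - d1 = -22/5
  d6 = d1/4 = 5/4
  d7 = d5 - d3 = -52/5
  d8 = d6*4 = 5
Walk from origin (0, 0):
  seg 1: right by d1 = 5 → (5, 0)
  seg 2: right by d7 = -52/5 → (-27/5, 0)
  seg 3: right by d4 = 6/5 → (-21/5, 0)
  seg 4: down by d3 = 6 → (-21/5, -6)
  seg 5: up by d8 = 5 → (-21/5, -1)

d4 = 6/5
d5 = -22/5
d6 = 5/4
d7 = -52/5
d8 = 5
endpoint = (-21/5, -1)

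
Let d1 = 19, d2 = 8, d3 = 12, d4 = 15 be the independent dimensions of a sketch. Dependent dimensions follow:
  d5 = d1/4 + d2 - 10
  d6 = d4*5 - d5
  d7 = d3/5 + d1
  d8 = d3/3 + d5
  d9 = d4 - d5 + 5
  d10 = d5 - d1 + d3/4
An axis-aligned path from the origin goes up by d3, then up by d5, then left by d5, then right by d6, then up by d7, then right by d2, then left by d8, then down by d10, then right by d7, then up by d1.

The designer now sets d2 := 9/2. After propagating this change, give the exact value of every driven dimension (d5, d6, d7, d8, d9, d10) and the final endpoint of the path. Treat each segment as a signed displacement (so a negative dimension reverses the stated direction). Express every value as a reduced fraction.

d5 = -3/4
d6 = 303/4
d7 = 107/5
d8 = 13/4
d9 = 83/4
d10 = -67/4
endpoint = (1983/20, 342/5)

Apply edit: d2 := 9/2
  d5 = d1/4 + d2 - 10 = -3/4
  d6 = d4*5 - d5 = 303/4
  d7 = d3/5 + d1 = 107/5
  d8 = d3/3 + d5 = 13/4
  d9 = d4 - d5 + 5 = 83/4
  d10 = d5 - d1 + d3/4 = -67/4
Walk from origin (0, 0):
  seg 1: up by d3 = 12 → (0, 12)
  seg 2: up by d5 = -3/4 → (0, 45/4)
  seg 3: left by d5 = -3/4 → (3/4, 45/4)
  seg 4: right by d6 = 303/4 → (153/2, 45/4)
  seg 5: up by d7 = 107/5 → (153/2, 653/20)
  seg 6: right by d2 = 9/2 → (81, 653/20)
  seg 7: left by d8 = 13/4 → (311/4, 653/20)
  seg 8: down by d10 = -67/4 → (311/4, 247/5)
  seg 9: right by d7 = 107/5 → (1983/20, 247/5)
  seg 10: up by d1 = 19 → (1983/20, 342/5)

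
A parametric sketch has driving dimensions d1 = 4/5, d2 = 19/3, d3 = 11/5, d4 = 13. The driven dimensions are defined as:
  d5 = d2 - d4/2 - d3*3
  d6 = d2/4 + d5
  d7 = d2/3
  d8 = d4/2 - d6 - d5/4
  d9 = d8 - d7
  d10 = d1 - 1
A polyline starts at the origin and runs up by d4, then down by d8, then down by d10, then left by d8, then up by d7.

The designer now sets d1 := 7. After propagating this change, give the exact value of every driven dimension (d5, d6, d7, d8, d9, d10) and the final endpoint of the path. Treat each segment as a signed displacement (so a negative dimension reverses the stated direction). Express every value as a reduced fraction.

Apply edit: d1 := 7
  d5 = d2 - d4/2 - d3*3 = -203/30
  d6 = d2/4 + d5 = -311/60
  d7 = d2/3 = 19/9
  d8 = d4/2 - d6 - d5/4 = 107/8
  d9 = d8 - d7 = 811/72
  d10 = d1 - 1 = 6
Walk from origin (0, 0):
  seg 1: up by d4 = 13 → (0, 13)
  seg 2: down by d8 = 107/8 → (0, -3/8)
  seg 3: down by d10 = 6 → (0, -51/8)
  seg 4: left by d8 = 107/8 → (-107/8, -51/8)
  seg 5: up by d7 = 19/9 → (-107/8, -307/72)

d5 = -203/30
d6 = -311/60
d7 = 19/9
d8 = 107/8
d9 = 811/72
d10 = 6
endpoint = (-107/8, -307/72)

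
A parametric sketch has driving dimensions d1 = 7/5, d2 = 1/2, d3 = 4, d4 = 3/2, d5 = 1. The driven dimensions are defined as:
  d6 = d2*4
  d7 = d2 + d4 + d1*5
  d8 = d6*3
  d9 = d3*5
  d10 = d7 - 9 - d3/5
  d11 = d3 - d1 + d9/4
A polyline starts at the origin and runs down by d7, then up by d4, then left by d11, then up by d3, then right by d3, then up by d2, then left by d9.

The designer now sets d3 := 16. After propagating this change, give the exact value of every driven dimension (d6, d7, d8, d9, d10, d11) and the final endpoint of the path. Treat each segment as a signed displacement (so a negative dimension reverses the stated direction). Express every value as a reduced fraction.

d6 = 2
d7 = 9
d8 = 6
d9 = 80
d10 = -16/5
d11 = 173/5
endpoint = (-493/5, 9)

Apply edit: d3 := 16
  d6 = d2*4 = 2
  d7 = d2 + d4 + d1*5 = 9
  d8 = d6*3 = 6
  d9 = d3*5 = 80
  d10 = d7 - 9 - d3/5 = -16/5
  d11 = d3 - d1 + d9/4 = 173/5
Walk from origin (0, 0):
  seg 1: down by d7 = 9 → (0, -9)
  seg 2: up by d4 = 3/2 → (0, -15/2)
  seg 3: left by d11 = 173/5 → (-173/5, -15/2)
  seg 4: up by d3 = 16 → (-173/5, 17/2)
  seg 5: right by d3 = 16 → (-93/5, 17/2)
  seg 6: up by d2 = 1/2 → (-93/5, 9)
  seg 7: left by d9 = 80 → (-493/5, 9)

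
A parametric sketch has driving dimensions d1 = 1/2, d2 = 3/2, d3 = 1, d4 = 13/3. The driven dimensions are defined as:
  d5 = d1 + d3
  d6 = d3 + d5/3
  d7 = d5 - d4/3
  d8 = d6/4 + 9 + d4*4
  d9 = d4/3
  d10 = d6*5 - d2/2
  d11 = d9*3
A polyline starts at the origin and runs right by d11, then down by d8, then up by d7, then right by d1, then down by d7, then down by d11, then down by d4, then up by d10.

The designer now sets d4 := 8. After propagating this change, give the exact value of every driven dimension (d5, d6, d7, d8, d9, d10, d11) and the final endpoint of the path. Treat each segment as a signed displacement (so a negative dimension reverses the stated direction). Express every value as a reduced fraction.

d5 = 3/2
d6 = 3/2
d7 = -7/6
d8 = 331/8
d9 = 8/3
d10 = 27/4
d11 = 8
endpoint = (17/2, -405/8)

Apply edit: d4 := 8
  d5 = d1 + d3 = 3/2
  d6 = d3 + d5/3 = 3/2
  d7 = d5 - d4/3 = -7/6
  d8 = d6/4 + 9 + d4*4 = 331/8
  d9 = d4/3 = 8/3
  d10 = d6*5 - d2/2 = 27/4
  d11 = d9*3 = 8
Walk from origin (0, 0):
  seg 1: right by d11 = 8 → (8, 0)
  seg 2: down by d8 = 331/8 → (8, -331/8)
  seg 3: up by d7 = -7/6 → (8, -1021/24)
  seg 4: right by d1 = 1/2 → (17/2, -1021/24)
  seg 5: down by d7 = -7/6 → (17/2, -331/8)
  seg 6: down by d11 = 8 → (17/2, -395/8)
  seg 7: down by d4 = 8 → (17/2, -459/8)
  seg 8: up by d10 = 27/4 → (17/2, -405/8)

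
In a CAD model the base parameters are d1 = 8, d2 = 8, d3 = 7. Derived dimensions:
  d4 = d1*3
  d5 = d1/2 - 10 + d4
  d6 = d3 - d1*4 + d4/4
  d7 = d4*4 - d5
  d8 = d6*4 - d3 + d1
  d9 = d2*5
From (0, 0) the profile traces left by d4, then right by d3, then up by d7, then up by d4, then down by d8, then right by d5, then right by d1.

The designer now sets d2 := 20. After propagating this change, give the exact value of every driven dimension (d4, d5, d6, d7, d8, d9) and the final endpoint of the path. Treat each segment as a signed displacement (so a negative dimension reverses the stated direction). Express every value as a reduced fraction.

d4 = 24
d5 = 18
d6 = -19
d7 = 78
d8 = -75
d9 = 100
endpoint = (9, 177)

Apply edit: d2 := 20
  d4 = d1*3 = 24
  d5 = d1/2 - 10 + d4 = 18
  d6 = d3 - d1*4 + d4/4 = -19
  d7 = d4*4 - d5 = 78
  d8 = d6*4 - d3 + d1 = -75
  d9 = d2*5 = 100
Walk from origin (0, 0):
  seg 1: left by d4 = 24 → (-24, 0)
  seg 2: right by d3 = 7 → (-17, 0)
  seg 3: up by d7 = 78 → (-17, 78)
  seg 4: up by d4 = 24 → (-17, 102)
  seg 5: down by d8 = -75 → (-17, 177)
  seg 6: right by d5 = 18 → (1, 177)
  seg 7: right by d1 = 8 → (9, 177)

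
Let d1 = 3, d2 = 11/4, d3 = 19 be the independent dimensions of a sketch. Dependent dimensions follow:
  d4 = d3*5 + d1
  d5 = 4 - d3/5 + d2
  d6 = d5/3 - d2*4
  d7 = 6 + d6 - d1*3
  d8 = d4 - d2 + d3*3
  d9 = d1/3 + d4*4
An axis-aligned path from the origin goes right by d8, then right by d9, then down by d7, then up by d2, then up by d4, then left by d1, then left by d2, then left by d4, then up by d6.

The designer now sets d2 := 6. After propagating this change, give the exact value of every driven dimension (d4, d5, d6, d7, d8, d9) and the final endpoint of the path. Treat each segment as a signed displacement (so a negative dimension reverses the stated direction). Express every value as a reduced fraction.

Apply edit: d2 := 6
  d4 = d3*5 + d1 = 98
  d5 = 4 - d3/5 + d2 = 31/5
  d6 = d5/3 - d2*4 = -329/15
  d7 = 6 + d6 - d1*3 = -374/15
  d8 = d4 - d2 + d3*3 = 149
  d9 = d1/3 + d4*4 = 393
Walk from origin (0, 0):
  seg 1: right by d8 = 149 → (149, 0)
  seg 2: right by d9 = 393 → (542, 0)
  seg 3: down by d7 = -374/15 → (542, 374/15)
  seg 4: up by d2 = 6 → (542, 464/15)
  seg 5: up by d4 = 98 → (542, 1934/15)
  seg 6: left by d1 = 3 → (539, 1934/15)
  seg 7: left by d2 = 6 → (533, 1934/15)
  seg 8: left by d4 = 98 → (435, 1934/15)
  seg 9: up by d6 = -329/15 → (435, 107)

d4 = 98
d5 = 31/5
d6 = -329/15
d7 = -374/15
d8 = 149
d9 = 393
endpoint = (435, 107)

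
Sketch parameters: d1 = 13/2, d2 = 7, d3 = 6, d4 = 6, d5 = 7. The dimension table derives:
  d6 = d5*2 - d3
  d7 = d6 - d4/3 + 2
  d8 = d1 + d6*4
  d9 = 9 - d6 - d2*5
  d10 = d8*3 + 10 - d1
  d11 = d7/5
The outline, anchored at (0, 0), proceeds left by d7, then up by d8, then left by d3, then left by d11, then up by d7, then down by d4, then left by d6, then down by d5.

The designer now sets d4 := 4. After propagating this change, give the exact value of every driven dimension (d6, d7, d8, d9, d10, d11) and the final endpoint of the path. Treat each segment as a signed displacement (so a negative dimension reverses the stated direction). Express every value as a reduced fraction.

Apply edit: d4 := 4
  d6 = d5*2 - d3 = 8
  d7 = d6 - d4/3 + 2 = 26/3
  d8 = d1 + d6*4 = 77/2
  d9 = 9 - d6 - d2*5 = -34
  d10 = d8*3 + 10 - d1 = 119
  d11 = d7/5 = 26/15
Walk from origin (0, 0):
  seg 1: left by d7 = 26/3 → (-26/3, 0)
  seg 2: up by d8 = 77/2 → (-26/3, 77/2)
  seg 3: left by d3 = 6 → (-44/3, 77/2)
  seg 4: left by d11 = 26/15 → (-82/5, 77/2)
  seg 5: up by d7 = 26/3 → (-82/5, 283/6)
  seg 6: down by d4 = 4 → (-82/5, 259/6)
  seg 7: left by d6 = 8 → (-122/5, 259/6)
  seg 8: down by d5 = 7 → (-122/5, 217/6)

d6 = 8
d7 = 26/3
d8 = 77/2
d9 = -34
d10 = 119
d11 = 26/15
endpoint = (-122/5, 217/6)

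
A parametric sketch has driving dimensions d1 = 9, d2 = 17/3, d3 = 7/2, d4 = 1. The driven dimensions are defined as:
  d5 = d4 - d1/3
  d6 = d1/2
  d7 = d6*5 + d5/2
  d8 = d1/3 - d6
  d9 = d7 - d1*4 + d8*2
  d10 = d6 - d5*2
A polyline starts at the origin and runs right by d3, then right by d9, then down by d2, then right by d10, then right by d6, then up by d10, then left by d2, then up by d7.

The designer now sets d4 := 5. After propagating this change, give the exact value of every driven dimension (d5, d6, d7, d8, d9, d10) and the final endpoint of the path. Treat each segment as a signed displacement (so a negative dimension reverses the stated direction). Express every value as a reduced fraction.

d5 = 2
d6 = 9/2
d7 = 47/2
d8 = -3/2
d9 = -31/2
d10 = 1/2
endpoint = (-38/3, 55/3)

Apply edit: d4 := 5
  d5 = d4 - d1/3 = 2
  d6 = d1/2 = 9/2
  d7 = d6*5 + d5/2 = 47/2
  d8 = d1/3 - d6 = -3/2
  d9 = d7 - d1*4 + d8*2 = -31/2
  d10 = d6 - d5*2 = 1/2
Walk from origin (0, 0):
  seg 1: right by d3 = 7/2 → (7/2, 0)
  seg 2: right by d9 = -31/2 → (-12, 0)
  seg 3: down by d2 = 17/3 → (-12, -17/3)
  seg 4: right by d10 = 1/2 → (-23/2, -17/3)
  seg 5: right by d6 = 9/2 → (-7, -17/3)
  seg 6: up by d10 = 1/2 → (-7, -31/6)
  seg 7: left by d2 = 17/3 → (-38/3, -31/6)
  seg 8: up by d7 = 47/2 → (-38/3, 55/3)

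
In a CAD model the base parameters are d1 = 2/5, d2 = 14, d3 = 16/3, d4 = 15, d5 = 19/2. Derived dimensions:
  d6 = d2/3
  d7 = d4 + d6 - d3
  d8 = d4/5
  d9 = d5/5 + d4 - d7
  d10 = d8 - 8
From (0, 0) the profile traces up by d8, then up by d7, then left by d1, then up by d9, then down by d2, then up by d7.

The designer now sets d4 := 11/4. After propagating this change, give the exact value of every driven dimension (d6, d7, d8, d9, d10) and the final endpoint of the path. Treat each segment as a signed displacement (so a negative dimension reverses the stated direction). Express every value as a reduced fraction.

Apply edit: d4 := 11/4
  d6 = d2/3 = 14/3
  d7 = d4 + d6 - d3 = 25/12
  d8 = d4/5 = 11/20
  d9 = d5/5 + d4 - d7 = 77/30
  d10 = d8 - 8 = -149/20
Walk from origin (0, 0):
  seg 1: up by d8 = 11/20 → (0, 11/20)
  seg 2: up by d7 = 25/12 → (0, 79/30)
  seg 3: left by d1 = 2/5 → (-2/5, 79/30)
  seg 4: up by d9 = 77/30 → (-2/5, 26/5)
  seg 5: down by d2 = 14 → (-2/5, -44/5)
  seg 6: up by d7 = 25/12 → (-2/5, -403/60)

d6 = 14/3
d7 = 25/12
d8 = 11/20
d9 = 77/30
d10 = -149/20
endpoint = (-2/5, -403/60)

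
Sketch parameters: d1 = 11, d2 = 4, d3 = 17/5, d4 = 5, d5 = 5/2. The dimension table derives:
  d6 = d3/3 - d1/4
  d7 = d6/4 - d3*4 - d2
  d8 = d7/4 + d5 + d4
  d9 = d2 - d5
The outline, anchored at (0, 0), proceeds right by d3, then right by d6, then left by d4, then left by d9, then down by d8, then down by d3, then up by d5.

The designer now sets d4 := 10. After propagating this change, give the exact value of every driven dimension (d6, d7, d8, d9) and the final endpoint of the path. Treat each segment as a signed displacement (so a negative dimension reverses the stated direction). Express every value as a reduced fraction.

d6 = -97/60
d7 = -4321/240
d8 = 7679/960
d9 = 3/2
endpoint = (-583/60, -8543/960)

Apply edit: d4 := 10
  d6 = d3/3 - d1/4 = -97/60
  d7 = d6/4 - d3*4 - d2 = -4321/240
  d8 = d7/4 + d5 + d4 = 7679/960
  d9 = d2 - d5 = 3/2
Walk from origin (0, 0):
  seg 1: right by d3 = 17/5 → (17/5, 0)
  seg 2: right by d6 = -97/60 → (107/60, 0)
  seg 3: left by d4 = 10 → (-493/60, 0)
  seg 4: left by d9 = 3/2 → (-583/60, 0)
  seg 5: down by d8 = 7679/960 → (-583/60, -7679/960)
  seg 6: down by d3 = 17/5 → (-583/60, -10943/960)
  seg 7: up by d5 = 5/2 → (-583/60, -8543/960)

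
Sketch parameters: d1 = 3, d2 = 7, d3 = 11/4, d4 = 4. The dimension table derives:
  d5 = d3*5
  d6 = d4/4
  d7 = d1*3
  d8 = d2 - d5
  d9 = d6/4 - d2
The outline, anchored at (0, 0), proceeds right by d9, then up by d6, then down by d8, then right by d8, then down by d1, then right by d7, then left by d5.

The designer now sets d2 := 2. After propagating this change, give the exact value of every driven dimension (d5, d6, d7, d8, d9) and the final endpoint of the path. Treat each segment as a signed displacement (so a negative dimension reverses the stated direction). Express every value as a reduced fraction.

d5 = 55/4
d6 = 1
d7 = 9
d8 = -47/4
d9 = -7/4
endpoint = (-73/4, 39/4)

Apply edit: d2 := 2
  d5 = d3*5 = 55/4
  d6 = d4/4 = 1
  d7 = d1*3 = 9
  d8 = d2 - d5 = -47/4
  d9 = d6/4 - d2 = -7/4
Walk from origin (0, 0):
  seg 1: right by d9 = -7/4 → (-7/4, 0)
  seg 2: up by d6 = 1 → (-7/4, 1)
  seg 3: down by d8 = -47/4 → (-7/4, 51/4)
  seg 4: right by d8 = -47/4 → (-27/2, 51/4)
  seg 5: down by d1 = 3 → (-27/2, 39/4)
  seg 6: right by d7 = 9 → (-9/2, 39/4)
  seg 7: left by d5 = 55/4 → (-73/4, 39/4)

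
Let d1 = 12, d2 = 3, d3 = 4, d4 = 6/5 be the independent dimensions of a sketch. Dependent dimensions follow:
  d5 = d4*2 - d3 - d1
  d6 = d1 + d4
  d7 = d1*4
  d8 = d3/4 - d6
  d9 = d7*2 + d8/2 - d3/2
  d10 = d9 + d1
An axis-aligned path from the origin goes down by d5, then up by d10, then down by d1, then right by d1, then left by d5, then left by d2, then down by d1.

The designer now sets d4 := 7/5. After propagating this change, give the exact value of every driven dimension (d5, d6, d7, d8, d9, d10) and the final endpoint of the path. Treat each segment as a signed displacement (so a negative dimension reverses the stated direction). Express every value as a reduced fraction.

Apply edit: d4 := 7/5
  d5 = d4*2 - d3 - d1 = -66/5
  d6 = d1 + d4 = 67/5
  d7 = d1*4 = 48
  d8 = d3/4 - d6 = -62/5
  d9 = d7*2 + d8/2 - d3/2 = 439/5
  d10 = d9 + d1 = 499/5
Walk from origin (0, 0):
  seg 1: down by d5 = -66/5 → (0, 66/5)
  seg 2: up by d10 = 499/5 → (0, 113)
  seg 3: down by d1 = 12 → (0, 101)
  seg 4: right by d1 = 12 → (12, 101)
  seg 5: left by d5 = -66/5 → (126/5, 101)
  seg 6: left by d2 = 3 → (111/5, 101)
  seg 7: down by d1 = 12 → (111/5, 89)

d5 = -66/5
d6 = 67/5
d7 = 48
d8 = -62/5
d9 = 439/5
d10 = 499/5
endpoint = (111/5, 89)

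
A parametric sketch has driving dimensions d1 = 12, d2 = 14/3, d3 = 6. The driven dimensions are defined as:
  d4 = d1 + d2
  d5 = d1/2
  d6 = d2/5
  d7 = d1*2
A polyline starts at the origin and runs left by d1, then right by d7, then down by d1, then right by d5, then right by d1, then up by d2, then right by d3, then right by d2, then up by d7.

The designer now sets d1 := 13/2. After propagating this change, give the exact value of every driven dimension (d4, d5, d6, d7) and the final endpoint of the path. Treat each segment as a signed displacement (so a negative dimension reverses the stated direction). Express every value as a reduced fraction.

Apply edit: d1 := 13/2
  d4 = d1 + d2 = 67/6
  d5 = d1/2 = 13/4
  d6 = d2/5 = 14/15
  d7 = d1*2 = 13
Walk from origin (0, 0):
  seg 1: left by d1 = 13/2 → (-13/2, 0)
  seg 2: right by d7 = 13 → (13/2, 0)
  seg 3: down by d1 = 13/2 → (13/2, -13/2)
  seg 4: right by d5 = 13/4 → (39/4, -13/2)
  seg 5: right by d1 = 13/2 → (65/4, -13/2)
  seg 6: up by d2 = 14/3 → (65/4, -11/6)
  seg 7: right by d3 = 6 → (89/4, -11/6)
  seg 8: right by d2 = 14/3 → (323/12, -11/6)
  seg 9: up by d7 = 13 → (323/12, 67/6)

d4 = 67/6
d5 = 13/4
d6 = 14/15
d7 = 13
endpoint = (323/12, 67/6)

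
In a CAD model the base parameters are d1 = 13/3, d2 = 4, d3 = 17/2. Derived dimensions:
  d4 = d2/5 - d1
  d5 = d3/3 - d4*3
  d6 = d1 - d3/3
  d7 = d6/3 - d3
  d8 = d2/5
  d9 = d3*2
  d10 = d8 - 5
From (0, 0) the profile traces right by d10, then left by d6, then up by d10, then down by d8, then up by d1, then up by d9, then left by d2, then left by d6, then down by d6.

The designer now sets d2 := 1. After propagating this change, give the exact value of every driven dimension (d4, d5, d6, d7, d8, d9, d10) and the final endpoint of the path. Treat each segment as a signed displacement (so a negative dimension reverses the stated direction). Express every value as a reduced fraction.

d4 = -62/15
d5 = 457/30
d6 = 3/2
d7 = -8
d8 = 1/5
d9 = 17
d10 = -24/5
endpoint = (-44/5, 89/6)

Apply edit: d2 := 1
  d4 = d2/5 - d1 = -62/15
  d5 = d3/3 - d4*3 = 457/30
  d6 = d1 - d3/3 = 3/2
  d7 = d6/3 - d3 = -8
  d8 = d2/5 = 1/5
  d9 = d3*2 = 17
  d10 = d8 - 5 = -24/5
Walk from origin (0, 0):
  seg 1: right by d10 = -24/5 → (-24/5, 0)
  seg 2: left by d6 = 3/2 → (-63/10, 0)
  seg 3: up by d10 = -24/5 → (-63/10, -24/5)
  seg 4: down by d8 = 1/5 → (-63/10, -5)
  seg 5: up by d1 = 13/3 → (-63/10, -2/3)
  seg 6: up by d9 = 17 → (-63/10, 49/3)
  seg 7: left by d2 = 1 → (-73/10, 49/3)
  seg 8: left by d6 = 3/2 → (-44/5, 49/3)
  seg 9: down by d6 = 3/2 → (-44/5, 89/6)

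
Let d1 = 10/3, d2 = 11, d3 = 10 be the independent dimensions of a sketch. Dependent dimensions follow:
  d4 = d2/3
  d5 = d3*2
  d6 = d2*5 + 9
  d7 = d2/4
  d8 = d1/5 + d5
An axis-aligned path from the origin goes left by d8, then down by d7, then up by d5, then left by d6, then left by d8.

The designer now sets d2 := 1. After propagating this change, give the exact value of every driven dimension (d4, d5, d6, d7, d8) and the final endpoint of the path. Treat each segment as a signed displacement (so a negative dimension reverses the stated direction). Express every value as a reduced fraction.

d4 = 1/3
d5 = 20
d6 = 14
d7 = 1/4
d8 = 62/3
endpoint = (-166/3, 79/4)

Apply edit: d2 := 1
  d4 = d2/3 = 1/3
  d5 = d3*2 = 20
  d6 = d2*5 + 9 = 14
  d7 = d2/4 = 1/4
  d8 = d1/5 + d5 = 62/3
Walk from origin (0, 0):
  seg 1: left by d8 = 62/3 → (-62/3, 0)
  seg 2: down by d7 = 1/4 → (-62/3, -1/4)
  seg 3: up by d5 = 20 → (-62/3, 79/4)
  seg 4: left by d6 = 14 → (-104/3, 79/4)
  seg 5: left by d8 = 62/3 → (-166/3, 79/4)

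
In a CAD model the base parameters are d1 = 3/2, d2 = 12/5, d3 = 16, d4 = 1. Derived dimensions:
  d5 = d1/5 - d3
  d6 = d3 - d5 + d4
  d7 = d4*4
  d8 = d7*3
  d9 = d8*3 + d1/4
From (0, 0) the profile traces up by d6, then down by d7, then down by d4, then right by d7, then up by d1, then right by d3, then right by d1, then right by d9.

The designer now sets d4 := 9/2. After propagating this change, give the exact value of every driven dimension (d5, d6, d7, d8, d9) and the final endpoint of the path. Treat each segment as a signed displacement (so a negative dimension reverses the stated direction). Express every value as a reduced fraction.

d5 = -157/10
d6 = 181/5
d7 = 18
d8 = 54
d9 = 1299/8
endpoint = (1583/8, 76/5)

Apply edit: d4 := 9/2
  d5 = d1/5 - d3 = -157/10
  d6 = d3 - d5 + d4 = 181/5
  d7 = d4*4 = 18
  d8 = d7*3 = 54
  d9 = d8*3 + d1/4 = 1299/8
Walk from origin (0, 0):
  seg 1: up by d6 = 181/5 → (0, 181/5)
  seg 2: down by d7 = 18 → (0, 91/5)
  seg 3: down by d4 = 9/2 → (0, 137/10)
  seg 4: right by d7 = 18 → (18, 137/10)
  seg 5: up by d1 = 3/2 → (18, 76/5)
  seg 6: right by d3 = 16 → (34, 76/5)
  seg 7: right by d1 = 3/2 → (71/2, 76/5)
  seg 8: right by d9 = 1299/8 → (1583/8, 76/5)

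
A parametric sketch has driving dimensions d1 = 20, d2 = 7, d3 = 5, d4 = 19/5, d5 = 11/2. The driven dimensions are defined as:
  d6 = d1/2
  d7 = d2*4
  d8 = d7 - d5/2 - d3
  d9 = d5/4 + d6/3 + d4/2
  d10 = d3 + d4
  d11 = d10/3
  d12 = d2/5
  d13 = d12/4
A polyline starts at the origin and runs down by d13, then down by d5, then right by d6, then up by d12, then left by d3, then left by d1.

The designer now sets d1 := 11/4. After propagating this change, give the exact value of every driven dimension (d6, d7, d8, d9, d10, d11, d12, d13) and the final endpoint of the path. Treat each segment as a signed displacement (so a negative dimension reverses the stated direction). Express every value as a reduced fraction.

d6 = 11/8
d7 = 28
d8 = 81/4
d9 = 56/15
d10 = 44/5
d11 = 44/15
d12 = 7/5
d13 = 7/20
endpoint = (-51/8, -89/20)

Apply edit: d1 := 11/4
  d6 = d1/2 = 11/8
  d7 = d2*4 = 28
  d8 = d7 - d5/2 - d3 = 81/4
  d9 = d5/4 + d6/3 + d4/2 = 56/15
  d10 = d3 + d4 = 44/5
  d11 = d10/3 = 44/15
  d12 = d2/5 = 7/5
  d13 = d12/4 = 7/20
Walk from origin (0, 0):
  seg 1: down by d13 = 7/20 → (0, -7/20)
  seg 2: down by d5 = 11/2 → (0, -117/20)
  seg 3: right by d6 = 11/8 → (11/8, -117/20)
  seg 4: up by d12 = 7/5 → (11/8, -89/20)
  seg 5: left by d3 = 5 → (-29/8, -89/20)
  seg 6: left by d1 = 11/4 → (-51/8, -89/20)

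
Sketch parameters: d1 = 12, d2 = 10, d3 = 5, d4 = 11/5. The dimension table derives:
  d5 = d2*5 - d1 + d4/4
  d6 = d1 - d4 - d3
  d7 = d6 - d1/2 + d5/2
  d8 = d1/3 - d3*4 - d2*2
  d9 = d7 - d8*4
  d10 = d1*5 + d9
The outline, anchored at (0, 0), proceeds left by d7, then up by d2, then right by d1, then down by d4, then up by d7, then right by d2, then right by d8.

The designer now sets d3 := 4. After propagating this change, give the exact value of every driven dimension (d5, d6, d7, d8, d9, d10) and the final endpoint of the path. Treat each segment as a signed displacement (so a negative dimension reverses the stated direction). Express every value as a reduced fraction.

Apply edit: d3 := 4
  d5 = d2*5 - d1 + d4/4 = 771/20
  d6 = d1 - d4 - d3 = 29/5
  d7 = d6 - d1/2 + d5/2 = 763/40
  d8 = d1/3 - d3*4 - d2*2 = -32
  d9 = d7 - d8*4 = 5883/40
  d10 = d1*5 + d9 = 8283/40
Walk from origin (0, 0):
  seg 1: left by d7 = 763/40 → (-763/40, 0)
  seg 2: up by d2 = 10 → (-763/40, 10)
  seg 3: right by d1 = 12 → (-283/40, 10)
  seg 4: down by d4 = 11/5 → (-283/40, 39/5)
  seg 5: up by d7 = 763/40 → (-283/40, 215/8)
  seg 6: right by d2 = 10 → (117/40, 215/8)
  seg 7: right by d8 = -32 → (-1163/40, 215/8)

d5 = 771/20
d6 = 29/5
d7 = 763/40
d8 = -32
d9 = 5883/40
d10 = 8283/40
endpoint = (-1163/40, 215/8)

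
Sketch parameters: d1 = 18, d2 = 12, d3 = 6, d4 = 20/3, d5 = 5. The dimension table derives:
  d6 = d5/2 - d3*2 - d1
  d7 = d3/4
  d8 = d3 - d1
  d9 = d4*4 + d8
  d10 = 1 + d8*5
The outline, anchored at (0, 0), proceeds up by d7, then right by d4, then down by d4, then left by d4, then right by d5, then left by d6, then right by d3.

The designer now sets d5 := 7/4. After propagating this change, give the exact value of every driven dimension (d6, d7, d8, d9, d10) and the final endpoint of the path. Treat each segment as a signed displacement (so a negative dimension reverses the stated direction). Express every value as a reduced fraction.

Apply edit: d5 := 7/4
  d6 = d5/2 - d3*2 - d1 = -233/8
  d7 = d3/4 = 3/2
  d8 = d3 - d1 = -12
  d9 = d4*4 + d8 = 44/3
  d10 = 1 + d8*5 = -59
Walk from origin (0, 0):
  seg 1: up by d7 = 3/2 → (0, 3/2)
  seg 2: right by d4 = 20/3 → (20/3, 3/2)
  seg 3: down by d4 = 20/3 → (20/3, -31/6)
  seg 4: left by d4 = 20/3 → (0, -31/6)
  seg 5: right by d5 = 7/4 → (7/4, -31/6)
  seg 6: left by d6 = -233/8 → (247/8, -31/6)
  seg 7: right by d3 = 6 → (295/8, -31/6)

d6 = -233/8
d7 = 3/2
d8 = -12
d9 = 44/3
d10 = -59
endpoint = (295/8, -31/6)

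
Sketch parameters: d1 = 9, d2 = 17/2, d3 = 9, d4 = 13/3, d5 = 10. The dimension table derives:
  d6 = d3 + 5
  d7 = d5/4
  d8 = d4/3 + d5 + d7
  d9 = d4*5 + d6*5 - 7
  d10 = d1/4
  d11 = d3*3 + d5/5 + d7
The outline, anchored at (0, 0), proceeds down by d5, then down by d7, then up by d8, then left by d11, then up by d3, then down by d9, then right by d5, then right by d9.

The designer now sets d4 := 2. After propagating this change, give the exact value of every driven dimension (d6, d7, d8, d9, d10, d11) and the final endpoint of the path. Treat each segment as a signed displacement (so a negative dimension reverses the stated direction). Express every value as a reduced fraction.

d6 = 14
d7 = 5/2
d8 = 79/6
d9 = 73
d10 = 9/4
d11 = 63/2
endpoint = (103/2, -190/3)

Apply edit: d4 := 2
  d6 = d3 + 5 = 14
  d7 = d5/4 = 5/2
  d8 = d4/3 + d5 + d7 = 79/6
  d9 = d4*5 + d6*5 - 7 = 73
  d10 = d1/4 = 9/4
  d11 = d3*3 + d5/5 + d7 = 63/2
Walk from origin (0, 0):
  seg 1: down by d5 = 10 → (0, -10)
  seg 2: down by d7 = 5/2 → (0, -25/2)
  seg 3: up by d8 = 79/6 → (0, 2/3)
  seg 4: left by d11 = 63/2 → (-63/2, 2/3)
  seg 5: up by d3 = 9 → (-63/2, 29/3)
  seg 6: down by d9 = 73 → (-63/2, -190/3)
  seg 7: right by d5 = 10 → (-43/2, -190/3)
  seg 8: right by d9 = 73 → (103/2, -190/3)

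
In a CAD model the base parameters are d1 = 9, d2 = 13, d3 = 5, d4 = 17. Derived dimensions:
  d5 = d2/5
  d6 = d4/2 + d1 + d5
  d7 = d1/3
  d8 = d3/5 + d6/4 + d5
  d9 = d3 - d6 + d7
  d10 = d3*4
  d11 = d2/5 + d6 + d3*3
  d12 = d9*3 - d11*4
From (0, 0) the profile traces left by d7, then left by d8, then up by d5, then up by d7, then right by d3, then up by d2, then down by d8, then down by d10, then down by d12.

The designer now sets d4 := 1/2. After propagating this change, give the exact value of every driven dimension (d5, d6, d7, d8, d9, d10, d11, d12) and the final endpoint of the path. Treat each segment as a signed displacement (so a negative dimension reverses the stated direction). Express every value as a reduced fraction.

d5 = 13/5
d6 = 237/20
d7 = 3
d8 = 105/16
d9 = -77/20
d10 = 20
d11 = 589/20
d12 = -2587/20
endpoint = (-73/16, 9711/80)

Apply edit: d4 := 1/2
  d5 = d2/5 = 13/5
  d6 = d4/2 + d1 + d5 = 237/20
  d7 = d1/3 = 3
  d8 = d3/5 + d6/4 + d5 = 105/16
  d9 = d3 - d6 + d7 = -77/20
  d10 = d3*4 = 20
  d11 = d2/5 + d6 + d3*3 = 589/20
  d12 = d9*3 - d11*4 = -2587/20
Walk from origin (0, 0):
  seg 1: left by d7 = 3 → (-3, 0)
  seg 2: left by d8 = 105/16 → (-153/16, 0)
  seg 3: up by d5 = 13/5 → (-153/16, 13/5)
  seg 4: up by d7 = 3 → (-153/16, 28/5)
  seg 5: right by d3 = 5 → (-73/16, 28/5)
  seg 6: up by d2 = 13 → (-73/16, 93/5)
  seg 7: down by d8 = 105/16 → (-73/16, 963/80)
  seg 8: down by d10 = 20 → (-73/16, -637/80)
  seg 9: down by d12 = -2587/20 → (-73/16, 9711/80)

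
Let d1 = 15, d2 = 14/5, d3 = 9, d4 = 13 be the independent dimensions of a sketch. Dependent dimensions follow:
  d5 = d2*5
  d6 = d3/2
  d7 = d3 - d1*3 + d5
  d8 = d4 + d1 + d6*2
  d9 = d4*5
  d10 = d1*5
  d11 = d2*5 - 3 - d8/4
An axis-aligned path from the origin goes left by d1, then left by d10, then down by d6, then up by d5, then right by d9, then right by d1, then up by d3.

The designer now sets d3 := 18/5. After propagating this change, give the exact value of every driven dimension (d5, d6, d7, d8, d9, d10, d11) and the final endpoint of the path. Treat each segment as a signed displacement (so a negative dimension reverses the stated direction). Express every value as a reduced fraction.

Apply edit: d3 := 18/5
  d5 = d2*5 = 14
  d6 = d3/2 = 9/5
  d7 = d3 - d1*3 + d5 = -137/5
  d8 = d4 + d1 + d6*2 = 158/5
  d9 = d4*5 = 65
  d10 = d1*5 = 75
  d11 = d2*5 - 3 - d8/4 = 31/10
Walk from origin (0, 0):
  seg 1: left by d1 = 15 → (-15, 0)
  seg 2: left by d10 = 75 → (-90, 0)
  seg 3: down by d6 = 9/5 → (-90, -9/5)
  seg 4: up by d5 = 14 → (-90, 61/5)
  seg 5: right by d9 = 65 → (-25, 61/5)
  seg 6: right by d1 = 15 → (-10, 61/5)
  seg 7: up by d3 = 18/5 → (-10, 79/5)

d5 = 14
d6 = 9/5
d7 = -137/5
d8 = 158/5
d9 = 65
d10 = 75
d11 = 31/10
endpoint = (-10, 79/5)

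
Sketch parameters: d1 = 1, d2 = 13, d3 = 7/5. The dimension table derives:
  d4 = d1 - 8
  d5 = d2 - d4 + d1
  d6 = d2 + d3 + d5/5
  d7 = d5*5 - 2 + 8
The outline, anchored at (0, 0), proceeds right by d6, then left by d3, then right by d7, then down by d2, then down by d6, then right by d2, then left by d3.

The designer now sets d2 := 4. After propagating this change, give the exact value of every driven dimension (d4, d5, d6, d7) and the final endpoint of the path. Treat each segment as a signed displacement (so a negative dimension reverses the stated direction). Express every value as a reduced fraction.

d4 = -7
d5 = 12
d6 = 39/5
d7 = 66
endpoint = (75, -59/5)

Apply edit: d2 := 4
  d4 = d1 - 8 = -7
  d5 = d2 - d4 + d1 = 12
  d6 = d2 + d3 + d5/5 = 39/5
  d7 = d5*5 - 2 + 8 = 66
Walk from origin (0, 0):
  seg 1: right by d6 = 39/5 → (39/5, 0)
  seg 2: left by d3 = 7/5 → (32/5, 0)
  seg 3: right by d7 = 66 → (362/5, 0)
  seg 4: down by d2 = 4 → (362/5, -4)
  seg 5: down by d6 = 39/5 → (362/5, -59/5)
  seg 6: right by d2 = 4 → (382/5, -59/5)
  seg 7: left by d3 = 7/5 → (75, -59/5)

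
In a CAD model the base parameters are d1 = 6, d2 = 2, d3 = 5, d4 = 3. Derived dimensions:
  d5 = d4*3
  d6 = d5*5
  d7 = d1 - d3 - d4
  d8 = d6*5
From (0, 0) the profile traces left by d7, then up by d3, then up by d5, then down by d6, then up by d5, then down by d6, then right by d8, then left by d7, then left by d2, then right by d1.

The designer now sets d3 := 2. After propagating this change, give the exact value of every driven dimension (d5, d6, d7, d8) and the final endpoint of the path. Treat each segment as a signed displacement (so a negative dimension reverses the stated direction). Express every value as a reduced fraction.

d5 = 9
d6 = 45
d7 = 1
d8 = 225
endpoint = (227, -70)

Apply edit: d3 := 2
  d5 = d4*3 = 9
  d6 = d5*5 = 45
  d7 = d1 - d3 - d4 = 1
  d8 = d6*5 = 225
Walk from origin (0, 0):
  seg 1: left by d7 = 1 → (-1, 0)
  seg 2: up by d3 = 2 → (-1, 2)
  seg 3: up by d5 = 9 → (-1, 11)
  seg 4: down by d6 = 45 → (-1, -34)
  seg 5: up by d5 = 9 → (-1, -25)
  seg 6: down by d6 = 45 → (-1, -70)
  seg 7: right by d8 = 225 → (224, -70)
  seg 8: left by d7 = 1 → (223, -70)
  seg 9: left by d2 = 2 → (221, -70)
  seg 10: right by d1 = 6 → (227, -70)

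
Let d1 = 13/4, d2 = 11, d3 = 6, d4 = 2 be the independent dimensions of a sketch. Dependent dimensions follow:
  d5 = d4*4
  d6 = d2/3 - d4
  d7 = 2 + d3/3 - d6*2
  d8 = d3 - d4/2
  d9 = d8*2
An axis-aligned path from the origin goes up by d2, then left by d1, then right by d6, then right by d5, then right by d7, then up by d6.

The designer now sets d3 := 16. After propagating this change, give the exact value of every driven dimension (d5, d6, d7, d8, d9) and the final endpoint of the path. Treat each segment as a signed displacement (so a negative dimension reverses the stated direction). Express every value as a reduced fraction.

Apply edit: d3 := 16
  d5 = d4*4 = 8
  d6 = d2/3 - d4 = 5/3
  d7 = 2 + d3/3 - d6*2 = 4
  d8 = d3 - d4/2 = 15
  d9 = d8*2 = 30
Walk from origin (0, 0):
  seg 1: up by d2 = 11 → (0, 11)
  seg 2: left by d1 = 13/4 → (-13/4, 11)
  seg 3: right by d6 = 5/3 → (-19/12, 11)
  seg 4: right by d5 = 8 → (77/12, 11)
  seg 5: right by d7 = 4 → (125/12, 11)
  seg 6: up by d6 = 5/3 → (125/12, 38/3)

d5 = 8
d6 = 5/3
d7 = 4
d8 = 15
d9 = 30
endpoint = (125/12, 38/3)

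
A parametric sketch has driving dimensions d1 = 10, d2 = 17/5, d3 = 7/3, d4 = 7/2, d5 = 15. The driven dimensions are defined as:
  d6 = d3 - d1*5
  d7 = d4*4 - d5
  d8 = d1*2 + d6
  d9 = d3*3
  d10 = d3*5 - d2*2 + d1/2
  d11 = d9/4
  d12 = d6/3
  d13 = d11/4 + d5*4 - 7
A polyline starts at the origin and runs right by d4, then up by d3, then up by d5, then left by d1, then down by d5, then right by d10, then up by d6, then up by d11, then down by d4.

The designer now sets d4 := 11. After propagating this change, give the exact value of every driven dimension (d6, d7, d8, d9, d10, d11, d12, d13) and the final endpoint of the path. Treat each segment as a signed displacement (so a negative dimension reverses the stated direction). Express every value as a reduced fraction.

d6 = -143/3
d7 = 29
d8 = -83/3
d9 = 7
d10 = 148/15
d11 = 7/4
d12 = -143/9
d13 = 855/16
endpoint = (163/15, -655/12)

Apply edit: d4 := 11
  d6 = d3 - d1*5 = -143/3
  d7 = d4*4 - d5 = 29
  d8 = d1*2 + d6 = -83/3
  d9 = d3*3 = 7
  d10 = d3*5 - d2*2 + d1/2 = 148/15
  d11 = d9/4 = 7/4
  d12 = d6/3 = -143/9
  d13 = d11/4 + d5*4 - 7 = 855/16
Walk from origin (0, 0):
  seg 1: right by d4 = 11 → (11, 0)
  seg 2: up by d3 = 7/3 → (11, 7/3)
  seg 3: up by d5 = 15 → (11, 52/3)
  seg 4: left by d1 = 10 → (1, 52/3)
  seg 5: down by d5 = 15 → (1, 7/3)
  seg 6: right by d10 = 148/15 → (163/15, 7/3)
  seg 7: up by d6 = -143/3 → (163/15, -136/3)
  seg 8: up by d11 = 7/4 → (163/15, -523/12)
  seg 9: down by d4 = 11 → (163/15, -655/12)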